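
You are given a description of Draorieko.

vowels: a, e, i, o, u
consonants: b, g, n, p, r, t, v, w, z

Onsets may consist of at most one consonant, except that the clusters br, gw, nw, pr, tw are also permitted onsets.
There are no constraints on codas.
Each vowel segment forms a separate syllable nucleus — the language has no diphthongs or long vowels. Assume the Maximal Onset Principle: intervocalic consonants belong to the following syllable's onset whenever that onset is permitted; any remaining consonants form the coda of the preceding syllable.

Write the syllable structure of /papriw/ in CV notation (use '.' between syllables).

Vowels present: a, i; each is a nucleus, giving 2 syllables.
V1 /a/ – V2 /i/: /pr/ — entire cluster is a permitted onset → onset /pr/, coda ∅.
Syllabification: pa.priw.
Mapping each syllable to C/V: /pa/ → CV, /priw/ → CCVC.

CV.CCVC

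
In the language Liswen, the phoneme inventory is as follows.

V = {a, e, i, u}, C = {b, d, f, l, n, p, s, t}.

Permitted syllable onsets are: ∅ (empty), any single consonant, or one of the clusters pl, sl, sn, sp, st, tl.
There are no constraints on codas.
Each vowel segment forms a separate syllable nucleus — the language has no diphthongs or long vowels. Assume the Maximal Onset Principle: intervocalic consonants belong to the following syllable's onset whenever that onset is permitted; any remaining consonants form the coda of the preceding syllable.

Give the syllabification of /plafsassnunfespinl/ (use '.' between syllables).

plaf.sas.snun.fe.spinl

Vowels present: a, a, u, e, i; each is a nucleus, giving 5 syllables.
Between /a/ (V1) and /a/ (V2): /fs/ — longest licit onset from the right is /s/, leaving /f/ as coda.
Between /a/ (V2) and /u/ (V3): cluster /ssn/ — the longest permitted-onset suffix is /sn/; onset = /sn/, preceding coda = /s/.
Between /u/ (V3) and /e/ (V4): cluster /nf/ — the longest permitted-onset suffix is /f/; onset = /f/, preceding coda = /n/.
Between /e/ (V4) and /i/ (V5): /sp/ is a licit onset in full, so it all attaches to the next syllable.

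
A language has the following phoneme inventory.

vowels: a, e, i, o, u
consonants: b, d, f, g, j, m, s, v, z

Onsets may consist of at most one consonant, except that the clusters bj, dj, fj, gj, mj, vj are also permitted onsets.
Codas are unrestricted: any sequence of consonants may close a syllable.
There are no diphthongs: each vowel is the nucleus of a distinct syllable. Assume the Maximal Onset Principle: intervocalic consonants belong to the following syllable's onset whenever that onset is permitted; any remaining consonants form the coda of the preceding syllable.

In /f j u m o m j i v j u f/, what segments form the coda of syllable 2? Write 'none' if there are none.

none

Nuclei (vowels): u, o, i, u → 4 syllables.
Between /u/ (V1) and /o/ (V2): just /m/ — single C goes to the following onset.
Between /o/ (V2) and /i/ (V3): /mj/ — entire cluster is a permitted onset → onset /mj/, coda ∅.
Between /i/ (V3) and /u/ (V4): cluster /vj/ — /vj/ is itself a permitted onset, so the whole cluster goes right; preceding coda = ∅.
So the parse is fju.mo.mji.vjuf.
Syllable 2 is /mo/: onset /m/, nucleus /o/, coda ∅.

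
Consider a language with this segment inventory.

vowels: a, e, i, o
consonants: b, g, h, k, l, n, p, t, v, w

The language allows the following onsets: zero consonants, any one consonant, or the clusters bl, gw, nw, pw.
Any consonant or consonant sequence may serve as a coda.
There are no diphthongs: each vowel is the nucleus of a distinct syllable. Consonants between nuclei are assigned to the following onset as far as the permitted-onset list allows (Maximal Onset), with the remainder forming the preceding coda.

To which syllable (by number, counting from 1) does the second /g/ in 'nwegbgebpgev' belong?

The vowels are e, e, e — 3 nuclei, so 3 syllables.
Between /e/ (V1) and /e/ (V2): cluster /gbg/ — the longest permitted-onset suffix is /g/; onset = /g/, preceding coda = /gb/.
Between /e/ (V2) and /e/ (V3): /bpg/ splits as /bp/ + /g/ (/g/ is the longest suffix that is a licit onset).
So the parse is nwegb.gebp.gev.
The second /g/ is in the onset of syllable 2 (/gebp/).

2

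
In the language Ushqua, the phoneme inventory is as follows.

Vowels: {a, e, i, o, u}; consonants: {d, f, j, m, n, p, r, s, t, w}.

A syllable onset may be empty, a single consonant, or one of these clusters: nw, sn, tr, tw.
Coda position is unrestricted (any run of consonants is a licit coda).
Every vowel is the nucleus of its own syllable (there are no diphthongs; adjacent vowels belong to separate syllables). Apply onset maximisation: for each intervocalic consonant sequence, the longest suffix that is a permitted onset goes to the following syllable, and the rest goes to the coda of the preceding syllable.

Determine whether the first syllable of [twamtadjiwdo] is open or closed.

Nuclei (vowels): a, a, i, o → 4 syllables.
σ1/σ2 boundary: /mt/ splits as /m/ + /t/ (/t/ is the longest suffix that is a licit onset).
σ2/σ3 boundary: /dj/ splits as /d/ + /j/ (/j/ is the longest suffix that is a licit onset).
σ3/σ4 boundary: /wd/ — longest licit onset from the right is /d/, leaving /w/ as coda.
Syllabification: twam.tad.jiw.do.
Syllable 1 is /twam/ with coda /m/, so it is closed.

closed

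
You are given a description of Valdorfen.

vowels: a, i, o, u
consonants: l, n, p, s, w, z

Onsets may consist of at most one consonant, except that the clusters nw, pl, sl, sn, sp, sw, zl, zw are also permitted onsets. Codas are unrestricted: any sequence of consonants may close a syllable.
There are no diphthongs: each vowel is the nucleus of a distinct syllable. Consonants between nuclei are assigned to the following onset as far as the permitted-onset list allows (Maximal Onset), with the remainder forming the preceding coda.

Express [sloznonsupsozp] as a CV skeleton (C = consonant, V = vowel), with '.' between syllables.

Nuclei (vowels): o, o, u, o → 4 syllables.
V1 /o/ – V2 /o/: /zn/ splits as /z/ + /n/ (/n/ is the longest suffix that is a licit onset).
V2 /o/ – V3 /u/: /ns/ — longest licit onset from the right is /s/, leaving /n/ as coda.
V3 /u/ – V4 /o/: /ps/; trying suffixes from longest down, /s/ is the first permitted one, so coda /p/ | onset /s/.
Result: sloz.non.sup.sozp.
Mapping each syllable to C/V: /sloz/ → CCVC, /non/ → CVC, /sup/ → CVC, /sozp/ → CVCC.

CCVC.CVC.CVC.CVCC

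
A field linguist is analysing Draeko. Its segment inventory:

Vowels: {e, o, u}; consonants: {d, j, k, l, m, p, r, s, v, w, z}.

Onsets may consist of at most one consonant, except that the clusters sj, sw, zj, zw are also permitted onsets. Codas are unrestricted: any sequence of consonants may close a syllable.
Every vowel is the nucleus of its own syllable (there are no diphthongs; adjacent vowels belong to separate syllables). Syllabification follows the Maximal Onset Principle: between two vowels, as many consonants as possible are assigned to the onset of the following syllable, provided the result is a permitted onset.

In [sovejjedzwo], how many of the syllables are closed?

2

The vowels are o, e, e, o — 4 nuclei, so 4 syllables.
σ1/σ2 boundary: /v/ is a single consonant, so it becomes the next onset.
σ2/σ3 boundary: /jj/; trying suffixes from longest down, /j/ is the first permitted one, so coda /j/ | onset /j/.
σ3/σ4 boundary: /dzw/; trying suffixes from longest down, /zw/ is the first permitted one, so coda /d/ | onset /zw/.
Syllabification: so.vej.jed.zwo.
Classifying each syllable: /so/ (open), /vej/ (closed), /jed/ (closed), /zwo/ (open).
Closed syllables: 2.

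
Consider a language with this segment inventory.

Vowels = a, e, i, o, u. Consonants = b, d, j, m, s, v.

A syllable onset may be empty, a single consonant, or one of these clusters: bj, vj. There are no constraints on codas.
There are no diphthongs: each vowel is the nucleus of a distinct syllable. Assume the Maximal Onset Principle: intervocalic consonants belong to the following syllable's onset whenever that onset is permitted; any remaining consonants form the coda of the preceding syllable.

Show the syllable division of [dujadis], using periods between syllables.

du.ja.dis

Nuclei (vowels): u, a, i → 3 syllables.
/u…a/ gap (V1→V2): /j/ → onset of the next syllable (single consonants are always licit onsets).
/a…i/ gap (V2→V3): /d/ → onset of the next syllable (single consonants are always licit onsets).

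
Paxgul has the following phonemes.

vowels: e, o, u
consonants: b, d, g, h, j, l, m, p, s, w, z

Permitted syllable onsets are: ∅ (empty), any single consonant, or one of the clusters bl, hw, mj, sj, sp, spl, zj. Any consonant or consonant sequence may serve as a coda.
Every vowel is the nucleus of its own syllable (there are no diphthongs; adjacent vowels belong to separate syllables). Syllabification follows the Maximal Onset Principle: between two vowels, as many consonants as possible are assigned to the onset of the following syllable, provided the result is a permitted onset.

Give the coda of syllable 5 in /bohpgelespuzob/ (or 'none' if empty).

The vowels are o, e, e, u, o — 5 nuclei, so 5 syllables.
σ1/σ2 boundary: /hpg/ — longest licit onset from the right is /g/, leaving /hp/ as coda.
σ2/σ3 boundary: /l/ → onset of the next syllable (single consonants are always licit onsets).
σ3/σ4 boundary: cluster /sp/ — /sp/ is itself a permitted onset, so the whole cluster goes right; preceding coda = ∅.
σ4/σ5 boundary: /z/ is a single consonant, so it becomes the next onset.
Result: bohp.ge.le.spu.zob.
Syllable 5 is /zob/: onset /z/, nucleus /o/, coda /b/.

b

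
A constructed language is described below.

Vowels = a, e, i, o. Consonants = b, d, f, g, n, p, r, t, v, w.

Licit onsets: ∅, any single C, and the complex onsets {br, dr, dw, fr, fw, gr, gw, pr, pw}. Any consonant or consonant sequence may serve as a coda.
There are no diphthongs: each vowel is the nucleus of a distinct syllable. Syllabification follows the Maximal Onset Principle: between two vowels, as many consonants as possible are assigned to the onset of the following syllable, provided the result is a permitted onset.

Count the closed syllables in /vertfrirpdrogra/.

Nuclei (vowels): e, i, o, a → 4 syllables.
Between /e/ (V1) and /i/ (V2): cluster /rtfr/ — the longest permitted-onset suffix is /fr/; onset = /fr/, preceding coda = /rt/.
Between /i/ (V2) and /o/ (V3): /rpdr/; trying suffixes from longest down, /dr/ is the first permitted one, so coda /rp/ | onset /dr/.
Between /o/ (V3) and /a/ (V4): cluster /gr/ — /gr/ is itself a permitted onset, so the whole cluster goes right; preceding coda = ∅.
So the parse is vert.frirp.dro.gra.
Classifying each syllable: /vert/ (closed), /frirp/ (closed), /dro/ (open), /gra/ (open).
Closed syllables: 2.

2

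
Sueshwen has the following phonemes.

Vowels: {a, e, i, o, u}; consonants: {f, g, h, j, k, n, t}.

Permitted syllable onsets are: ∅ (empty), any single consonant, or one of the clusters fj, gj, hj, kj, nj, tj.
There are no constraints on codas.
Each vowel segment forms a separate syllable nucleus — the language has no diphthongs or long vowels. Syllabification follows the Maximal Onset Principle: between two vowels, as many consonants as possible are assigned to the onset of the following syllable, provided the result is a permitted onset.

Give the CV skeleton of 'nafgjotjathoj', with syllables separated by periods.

CVC.CCV.CCVC.CVC

Vowels present: a, o, a, o; each is a nucleus, giving 4 syllables.
V1 /a/ – V2 /o/: /fgj/ — longest licit onset from the right is /gj/, leaving /f/ as coda.
V2 /o/ – V3 /a/: /tj/ is a licit onset in full, so it all attaches to the next syllable.
V3 /a/ – V4 /o/: cluster /th/ — the longest permitted-onset suffix is /h/; onset = /h/, preceding coda = /t/.
Putting it together: naf.gjo.tjat.hoj.
Mapping each syllable to C/V: /naf/ → CVC, /gjo/ → CCV, /tjat/ → CCVC, /hoj/ → CVC.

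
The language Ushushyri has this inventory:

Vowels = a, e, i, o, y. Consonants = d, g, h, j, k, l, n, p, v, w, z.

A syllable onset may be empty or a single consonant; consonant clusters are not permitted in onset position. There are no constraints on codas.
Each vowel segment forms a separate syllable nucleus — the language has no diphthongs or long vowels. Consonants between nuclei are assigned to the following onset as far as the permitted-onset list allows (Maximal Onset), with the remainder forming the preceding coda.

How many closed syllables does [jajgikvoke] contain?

2

Vowels present: a, i, o, e; each is a nucleus, giving 4 syllables.
V1 /a/ – V2 /i/: /jg/ — longest licit onset from the right is /g/, leaving /j/ as coda.
V2 /i/ – V3 /o/: /kv/; trying suffixes from longest down, /v/ is the first permitted one, so coda /k/ | onset /v/.
V3 /o/ – V4 /e/: just /k/ — single C goes to the following onset.
Syllabification: jaj.gik.vo.ke.
Classifying each syllable: /jaj/ (closed), /gik/ (closed), /vo/ (open), /ke/ (open).
Closed syllables: 2.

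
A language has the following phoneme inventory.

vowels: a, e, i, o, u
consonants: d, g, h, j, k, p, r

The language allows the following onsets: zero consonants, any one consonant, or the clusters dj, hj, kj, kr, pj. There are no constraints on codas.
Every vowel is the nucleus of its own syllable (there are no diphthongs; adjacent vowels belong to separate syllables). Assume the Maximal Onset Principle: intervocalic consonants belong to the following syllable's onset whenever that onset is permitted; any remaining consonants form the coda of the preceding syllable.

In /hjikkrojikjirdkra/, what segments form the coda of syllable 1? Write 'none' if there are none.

The vowels are i, o, i, i, a — 5 nuclei, so 5 syllables.
/i…o/ gap (V1→V2): cluster /kkr/ — the longest permitted-onset suffix is /kr/; onset = /kr/, preceding coda = /k/.
/o…i/ gap (V2→V3): /j/ → onset of the next syllable (single consonants are always licit onsets).
/i…i/ gap (V3→V4): cluster /kj/ — /kj/ is itself a permitted onset, so the whole cluster goes right; preceding coda = ∅.
/i…a/ gap (V4→V5): cluster /rdkr/ — the longest permitted-onset suffix is /kr/; onset = /kr/, preceding coda = /rd/.
Putting it together: hjik.kro.ji.kjird.kra.
Syllable 1 is /hjik/: onset /hj/, nucleus /i/, coda /k/.

k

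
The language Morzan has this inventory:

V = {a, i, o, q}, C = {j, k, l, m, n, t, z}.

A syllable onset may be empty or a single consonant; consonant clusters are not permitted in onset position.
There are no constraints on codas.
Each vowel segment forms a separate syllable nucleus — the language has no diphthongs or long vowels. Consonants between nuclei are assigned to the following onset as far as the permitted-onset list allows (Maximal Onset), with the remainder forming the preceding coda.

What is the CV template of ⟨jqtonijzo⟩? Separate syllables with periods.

The vowels are q, o, i, o — 4 nuclei, so 4 syllables.
/q…o/ gap (V1→V2): /t/ is a single consonant, so it becomes the next onset.
/o…i/ gap (V2→V3): /n/ is a single consonant, so it becomes the next onset.
/i…o/ gap (V3→V4): /jz/ — longest licit onset from the right is /z/, leaving /j/ as coda.
So the parse is jq.to.nij.zo.
Mapping each syllable to C/V: /jq/ → CV, /to/ → CV, /nij/ → CVC, /zo/ → CV.

CV.CV.CVC.CV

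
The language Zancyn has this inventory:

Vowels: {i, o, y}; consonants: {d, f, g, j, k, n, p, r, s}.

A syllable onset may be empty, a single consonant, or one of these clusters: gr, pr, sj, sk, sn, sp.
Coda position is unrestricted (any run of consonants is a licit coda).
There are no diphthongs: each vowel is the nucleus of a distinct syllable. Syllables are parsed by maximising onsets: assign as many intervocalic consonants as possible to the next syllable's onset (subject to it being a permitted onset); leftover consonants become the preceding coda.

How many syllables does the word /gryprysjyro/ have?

Vowels present: y, y, y, o; each is a nucleus, giving 4 syllables.

4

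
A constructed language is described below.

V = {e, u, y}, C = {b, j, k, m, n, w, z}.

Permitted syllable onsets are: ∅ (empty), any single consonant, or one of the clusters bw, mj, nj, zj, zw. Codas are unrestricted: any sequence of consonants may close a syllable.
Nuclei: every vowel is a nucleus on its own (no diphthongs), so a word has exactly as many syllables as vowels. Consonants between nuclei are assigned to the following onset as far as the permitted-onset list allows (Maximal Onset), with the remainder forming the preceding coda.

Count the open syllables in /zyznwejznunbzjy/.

1

The vowels are y, e, u, y — 4 nuclei, so 4 syllables.
V1 /y/ – V2 /e/: /znw/ splits as /zn/ + /w/ (/w/ is the longest suffix that is a licit onset).
V2 /e/ – V3 /u/: cluster /jzn/ — the longest permitted-onset suffix is /n/; onset = /n/, preceding coda = /jz/.
V3 /u/ – V4 /y/: /nbzj/; trying suffixes from longest down, /zj/ is the first permitted one, so coda /nb/ | onset /zj/.
So the parse is zyzn.wejz.nunb.zjy.
Classifying each syllable: /zyzn/ (closed), /wejz/ (closed), /nunb/ (closed), /zjy/ (open).
Open syllables: 1.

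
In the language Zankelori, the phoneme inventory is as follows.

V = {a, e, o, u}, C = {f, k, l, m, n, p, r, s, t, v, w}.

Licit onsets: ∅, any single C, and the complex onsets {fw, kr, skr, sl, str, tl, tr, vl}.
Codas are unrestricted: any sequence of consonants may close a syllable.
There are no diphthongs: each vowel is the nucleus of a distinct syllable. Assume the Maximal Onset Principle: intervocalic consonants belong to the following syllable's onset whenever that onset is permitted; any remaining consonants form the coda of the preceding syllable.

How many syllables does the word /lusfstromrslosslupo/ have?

Vowels present: u, o, o, u, o; each is a nucleus, giving 5 syllables.

5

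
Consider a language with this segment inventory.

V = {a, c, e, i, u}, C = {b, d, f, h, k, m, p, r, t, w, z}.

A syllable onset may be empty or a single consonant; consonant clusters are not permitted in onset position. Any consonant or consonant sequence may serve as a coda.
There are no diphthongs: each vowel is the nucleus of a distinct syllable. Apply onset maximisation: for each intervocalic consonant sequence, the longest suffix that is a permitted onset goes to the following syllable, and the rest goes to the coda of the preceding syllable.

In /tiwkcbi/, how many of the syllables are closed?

The vowels are i, c, i — 3 nuclei, so 3 syllables.
/i…c/ gap (V1→V2): /wk/ splits as /w/ + /k/ (/k/ is the longest suffix that is a licit onset).
/c…i/ gap (V2→V3): /b/ is a single consonant, so it becomes the next onset.
Result: tiw.kc.bi.
Classifying each syllable: /tiw/ (closed), /kc/ (open), /bi/ (open).
Closed syllables: 1.

1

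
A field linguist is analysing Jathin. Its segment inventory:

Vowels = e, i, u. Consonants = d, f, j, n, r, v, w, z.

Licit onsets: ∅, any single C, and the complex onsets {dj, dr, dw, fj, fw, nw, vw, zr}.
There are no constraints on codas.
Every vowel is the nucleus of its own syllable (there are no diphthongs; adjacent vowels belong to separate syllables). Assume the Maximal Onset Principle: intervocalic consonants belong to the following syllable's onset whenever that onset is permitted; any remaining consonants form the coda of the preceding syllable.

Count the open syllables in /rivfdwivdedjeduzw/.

Nuclei (vowels): i, i, e, e, u → 5 syllables.
/i…i/ gap (V1→V2): /vfdw/; trying suffixes from longest down, /dw/ is the first permitted one, so coda /vf/ | onset /dw/.
/i…e/ gap (V2→V3): /vd/; trying suffixes from longest down, /d/ is the first permitted one, so coda /v/ | onset /d/.
/e…e/ gap (V3→V4): /dj/ is a licit onset in full, so it all attaches to the next syllable.
/e…u/ gap (V4→V5): /d/ is a single consonant, so it becomes the next onset.
So the parse is rivf.dwiv.de.dje.duzw.
Classifying each syllable: /rivf/ (closed), /dwiv/ (closed), /de/ (open), /dje/ (open), /duzw/ (closed).
Open syllables: 2.

2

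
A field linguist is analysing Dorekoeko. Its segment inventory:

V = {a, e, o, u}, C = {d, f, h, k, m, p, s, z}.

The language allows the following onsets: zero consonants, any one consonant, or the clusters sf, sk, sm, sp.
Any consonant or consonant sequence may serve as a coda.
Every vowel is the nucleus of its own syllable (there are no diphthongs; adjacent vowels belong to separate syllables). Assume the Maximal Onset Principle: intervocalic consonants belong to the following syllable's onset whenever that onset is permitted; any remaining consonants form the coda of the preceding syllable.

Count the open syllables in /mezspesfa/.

Vowels present: e, e, a; each is a nucleus, giving 3 syllables.
Between /e/ (V1) and /e/ (V2): cluster /zsp/ — the longest permitted-onset suffix is /sp/; onset = /sp/, preceding coda = /z/.
Between /e/ (V2) and /a/ (V3): cluster /sf/ — /sf/ is itself a permitted onset, so the whole cluster goes right; preceding coda = ∅.
Syllabification: mez.spe.sfa.
Classifying each syllable: /mez/ (closed), /spe/ (open), /sfa/ (open).
Open syllables: 2.

2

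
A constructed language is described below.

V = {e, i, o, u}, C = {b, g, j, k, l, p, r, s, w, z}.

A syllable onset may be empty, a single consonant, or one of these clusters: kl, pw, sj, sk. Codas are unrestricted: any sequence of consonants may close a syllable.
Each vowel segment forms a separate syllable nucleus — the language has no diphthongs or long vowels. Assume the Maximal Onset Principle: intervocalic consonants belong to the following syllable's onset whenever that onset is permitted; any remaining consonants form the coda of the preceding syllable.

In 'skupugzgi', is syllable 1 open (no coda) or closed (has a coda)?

open

The vowels are u, u, i — 3 nuclei, so 3 syllables.
Between /u/ (V1) and /u/ (V2): just /p/ — single C goes to the following onset.
Between /u/ (V2) and /i/ (V3): /gzg/ — longest licit onset from the right is /g/, leaving /gz/ as coda.
Putting it together: sku.pugz.gi.
Syllable 1 is /sku/; it ends in its nucleus with no coda, so it is open.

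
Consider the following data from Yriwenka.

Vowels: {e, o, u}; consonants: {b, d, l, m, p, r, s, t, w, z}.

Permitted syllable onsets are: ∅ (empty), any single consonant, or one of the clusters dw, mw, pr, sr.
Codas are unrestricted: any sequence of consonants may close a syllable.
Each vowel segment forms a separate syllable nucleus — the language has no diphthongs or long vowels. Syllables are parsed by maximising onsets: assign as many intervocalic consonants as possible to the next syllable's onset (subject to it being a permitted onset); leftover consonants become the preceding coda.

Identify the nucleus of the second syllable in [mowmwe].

e

The vowels are o, e — 2 nuclei, so 2 syllables.
The second nucleus (vowel 2 from the left) is /e/.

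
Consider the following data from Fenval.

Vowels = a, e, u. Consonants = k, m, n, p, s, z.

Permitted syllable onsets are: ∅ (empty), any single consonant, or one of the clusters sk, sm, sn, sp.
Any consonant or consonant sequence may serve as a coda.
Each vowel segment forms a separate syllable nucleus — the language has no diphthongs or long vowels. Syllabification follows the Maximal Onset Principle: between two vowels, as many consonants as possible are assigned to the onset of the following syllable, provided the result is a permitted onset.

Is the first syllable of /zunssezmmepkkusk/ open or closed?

The vowels are u, e, e, u — 4 nuclei, so 4 syllables.
Between /u/ (V1) and /e/ (V2): /nss/ — longest licit onset from the right is /s/, leaving /ns/ as coda.
Between /e/ (V2) and /e/ (V3): /zmm/; trying suffixes from longest down, /m/ is the first permitted one, so coda /zm/ | onset /m/.
Between /e/ (V3) and /u/ (V4): /pkk/ — longest licit onset from the right is /k/, leaving /pk/ as coda.
Result: zuns.sezm.mepk.kusk.
Syllable 1 is /zuns/ with coda /ns/, so it is closed.

closed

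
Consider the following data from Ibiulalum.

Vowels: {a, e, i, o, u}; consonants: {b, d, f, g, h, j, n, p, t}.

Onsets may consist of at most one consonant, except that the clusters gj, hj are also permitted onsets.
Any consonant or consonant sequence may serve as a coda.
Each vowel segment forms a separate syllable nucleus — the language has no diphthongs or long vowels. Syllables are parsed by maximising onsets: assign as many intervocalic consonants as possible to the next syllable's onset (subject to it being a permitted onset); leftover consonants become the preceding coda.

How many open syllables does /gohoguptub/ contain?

2

The vowels are o, o, u, u — 4 nuclei, so 4 syllables.
/o…o/ gap (V1→V2): just /h/ — single C goes to the following onset.
/o…u/ gap (V2→V3): /g/ → onset of the next syllable (single consonants are always licit onsets).
/u…u/ gap (V3→V4): /pt/; trying suffixes from longest down, /t/ is the first permitted one, so coda /p/ | onset /t/.
Putting it together: go.ho.gup.tub.
Classifying each syllable: /go/ (open), /ho/ (open), /gup/ (closed), /tub/ (closed).
Open syllables: 2.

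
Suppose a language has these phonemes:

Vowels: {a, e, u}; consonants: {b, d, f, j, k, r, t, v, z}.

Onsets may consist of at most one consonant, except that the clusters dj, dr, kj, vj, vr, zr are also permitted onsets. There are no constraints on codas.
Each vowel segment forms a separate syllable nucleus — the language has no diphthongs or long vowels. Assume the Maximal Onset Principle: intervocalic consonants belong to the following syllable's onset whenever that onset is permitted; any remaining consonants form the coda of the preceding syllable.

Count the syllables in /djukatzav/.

The vowels are u, a, a — 3 nuclei, so 3 syllables.

3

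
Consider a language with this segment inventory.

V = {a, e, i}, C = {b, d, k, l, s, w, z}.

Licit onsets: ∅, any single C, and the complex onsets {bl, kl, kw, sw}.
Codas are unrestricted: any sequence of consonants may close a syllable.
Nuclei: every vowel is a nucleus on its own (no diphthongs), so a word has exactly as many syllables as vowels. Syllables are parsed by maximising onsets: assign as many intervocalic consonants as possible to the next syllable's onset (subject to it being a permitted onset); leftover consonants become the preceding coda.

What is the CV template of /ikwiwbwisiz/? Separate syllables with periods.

Nuclei (vowels): i, i, i, i → 4 syllables.
Between /i/ (V1) and /i/ (V2): /kw/ is a licit onset in full, so it all attaches to the next syllable.
Between /i/ (V2) and /i/ (V3): cluster /wbw/ — the longest permitted-onset suffix is /w/; onset = /w/, preceding coda = /wb/.
Between /i/ (V3) and /i/ (V4): just /s/ — single C goes to the following onset.
Syllabification: i.kwiwb.wi.siz.
Mapping each syllable to C/V: /i/ → V, /kwiwb/ → CCVCC, /wi/ → CV, /siz/ → CVC.

V.CCVCC.CV.CVC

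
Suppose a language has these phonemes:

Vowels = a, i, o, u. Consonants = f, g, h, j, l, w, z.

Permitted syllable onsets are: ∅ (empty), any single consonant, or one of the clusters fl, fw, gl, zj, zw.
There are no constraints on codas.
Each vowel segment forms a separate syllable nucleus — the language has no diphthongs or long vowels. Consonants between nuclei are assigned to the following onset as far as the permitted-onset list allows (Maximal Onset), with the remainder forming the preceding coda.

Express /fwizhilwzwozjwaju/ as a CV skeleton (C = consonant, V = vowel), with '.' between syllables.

Vowels present: i, i, o, a, u; each is a nucleus, giving 5 syllables.
V1 /i/ – V2 /i/: /zh/ — longest licit onset from the right is /h/, leaving /z/ as coda.
V2 /i/ – V3 /o/: /lwzw/ splits as /lw/ + /zw/ (/zw/ is the longest suffix that is a licit onset).
V3 /o/ – V4 /a/: /zjw/; trying suffixes from longest down, /w/ is the first permitted one, so coda /zj/ | onset /w/.
V4 /a/ – V5 /u/: /j/ → onset of the next syllable (single consonants are always licit onsets).
So the parse is fwiz.hilw.zwozj.wa.ju.
Mapping each syllable to C/V: /fwiz/ → CCVC, /hilw/ → CVCC, /zwozj/ → CCVCC, /wa/ → CV, /ju/ → CV.

CCVC.CVCC.CCVCC.CV.CV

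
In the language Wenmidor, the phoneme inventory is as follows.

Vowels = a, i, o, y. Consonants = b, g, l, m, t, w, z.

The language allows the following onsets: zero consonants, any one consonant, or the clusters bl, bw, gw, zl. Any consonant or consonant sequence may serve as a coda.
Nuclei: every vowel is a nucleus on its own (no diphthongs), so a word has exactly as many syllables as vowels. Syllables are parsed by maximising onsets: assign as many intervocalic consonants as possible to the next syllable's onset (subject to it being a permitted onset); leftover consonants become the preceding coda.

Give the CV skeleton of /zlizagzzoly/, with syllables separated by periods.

Vowels present: i, a, o, y; each is a nucleus, giving 4 syllables.
Between /i/ (V1) and /a/ (V2): /z/ → onset of the next syllable (single consonants are always licit onsets).
Between /a/ (V2) and /o/ (V3): /gzz/ — longest licit onset from the right is /z/, leaving /gz/ as coda.
Between /o/ (V3) and /y/ (V4): /l/ → onset of the next syllable (single consonants are always licit onsets).
Putting it together: zli.zagz.zo.ly.
Mapping each syllable to C/V: /zli/ → CCV, /zagz/ → CVCC, /zo/ → CV, /ly/ → CV.

CCV.CVCC.CV.CV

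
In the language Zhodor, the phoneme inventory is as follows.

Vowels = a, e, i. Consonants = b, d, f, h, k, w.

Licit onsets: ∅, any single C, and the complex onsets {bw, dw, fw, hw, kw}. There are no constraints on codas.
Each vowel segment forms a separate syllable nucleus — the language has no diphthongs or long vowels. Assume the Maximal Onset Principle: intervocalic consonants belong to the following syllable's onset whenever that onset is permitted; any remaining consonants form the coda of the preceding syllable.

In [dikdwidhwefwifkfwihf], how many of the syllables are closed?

4

Nuclei (vowels): i, i, e, i, i → 5 syllables.
V1 /i/ – V2 /i/: cluster /kdw/ — the longest permitted-onset suffix is /dw/; onset = /dw/, preceding coda = /k/.
V2 /i/ – V3 /e/: /dhw/ — longest licit onset from the right is /hw/, leaving /d/ as coda.
V3 /e/ – V4 /i/: /fw/ — entire cluster is a permitted onset → onset /fw/, coda ∅.
V4 /i/ – V5 /i/: /fkfw/ — longest licit onset from the right is /fw/, leaving /fk/ as coda.
Result: dik.dwid.hwe.fwifk.fwihf.
Classifying each syllable: /dik/ (closed), /dwid/ (closed), /hwe/ (open), /fwifk/ (closed), /fwihf/ (closed).
Closed syllables: 4.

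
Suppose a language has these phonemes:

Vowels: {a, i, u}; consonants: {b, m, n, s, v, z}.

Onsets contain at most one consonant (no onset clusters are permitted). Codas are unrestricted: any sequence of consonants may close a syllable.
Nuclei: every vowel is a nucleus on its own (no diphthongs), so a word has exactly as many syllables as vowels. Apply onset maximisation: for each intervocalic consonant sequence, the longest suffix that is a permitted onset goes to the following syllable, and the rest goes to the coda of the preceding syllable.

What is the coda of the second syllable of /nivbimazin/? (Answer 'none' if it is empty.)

none

Nuclei (vowels): i, i, a, i → 4 syllables.
/i…i/ gap (V1→V2): cluster /vb/ — the longest permitted-onset suffix is /b/; onset = /b/, preceding coda = /v/.
/i…a/ gap (V2→V3): /m/ → onset of the next syllable (single consonants are always licit onsets).
/a…i/ gap (V3→V4): just /z/ — single C goes to the following onset.
So the parse is niv.bi.ma.zin.
Syllable 2 is /bi/: onset /b/, nucleus /i/, coda ∅.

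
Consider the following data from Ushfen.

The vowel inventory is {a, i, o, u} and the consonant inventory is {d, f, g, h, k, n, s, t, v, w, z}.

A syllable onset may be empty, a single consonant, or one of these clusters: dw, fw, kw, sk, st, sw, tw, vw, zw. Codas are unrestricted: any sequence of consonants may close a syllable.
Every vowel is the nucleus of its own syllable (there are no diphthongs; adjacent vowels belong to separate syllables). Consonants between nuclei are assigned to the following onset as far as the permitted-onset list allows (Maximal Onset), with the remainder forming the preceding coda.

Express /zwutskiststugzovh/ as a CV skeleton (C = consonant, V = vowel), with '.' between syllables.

CCVC.CCVCC.CCVC.CVCC

The vowels are u, i, u, o — 4 nuclei, so 4 syllables.
Between /u/ (V1) and /i/ (V2): /tsk/ — longest licit onset from the right is /sk/, leaving /t/ as coda.
Between /i/ (V2) and /u/ (V3): /stst/; trying suffixes from longest down, /st/ is the first permitted one, so coda /st/ | onset /st/.
Between /u/ (V3) and /o/ (V4): /gz/ splits as /g/ + /z/ (/z/ is the longest suffix that is a licit onset).
So the parse is zwut.skist.stug.zovh.
Mapping each syllable to C/V: /zwut/ → CCVC, /skist/ → CCVCC, /stug/ → CCVC, /zovh/ → CVCC.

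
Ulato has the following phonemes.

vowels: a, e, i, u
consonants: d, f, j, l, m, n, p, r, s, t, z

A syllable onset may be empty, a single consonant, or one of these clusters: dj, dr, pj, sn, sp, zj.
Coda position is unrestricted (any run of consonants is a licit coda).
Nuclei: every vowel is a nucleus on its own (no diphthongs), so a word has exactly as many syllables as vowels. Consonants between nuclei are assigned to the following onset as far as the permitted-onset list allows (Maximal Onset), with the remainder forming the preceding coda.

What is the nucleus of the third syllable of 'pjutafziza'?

i

Vowels present: u, a, i, a; each is a nucleus, giving 4 syllables.
The third nucleus (vowel 3 from the left) is /i/.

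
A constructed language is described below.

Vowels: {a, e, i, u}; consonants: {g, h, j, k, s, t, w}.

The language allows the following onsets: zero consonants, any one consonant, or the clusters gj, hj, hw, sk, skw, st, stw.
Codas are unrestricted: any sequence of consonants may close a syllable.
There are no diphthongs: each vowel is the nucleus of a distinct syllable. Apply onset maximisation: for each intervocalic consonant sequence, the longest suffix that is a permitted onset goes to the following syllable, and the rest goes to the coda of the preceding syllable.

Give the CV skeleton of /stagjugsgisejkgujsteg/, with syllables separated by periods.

The vowels are a, u, i, e, u, e — 6 nuclei, so 6 syllables.
V1 /a/ – V2 /u/: /gj/ is a licit onset in full, so it all attaches to the next syllable.
V2 /u/ – V3 /i/: cluster /gsg/ — the longest permitted-onset suffix is /g/; onset = /g/, preceding coda = /gs/.
V3 /i/ – V4 /e/: /s/ is a single consonant, so it becomes the next onset.
V4 /e/ – V5 /u/: /jkg/ splits as /jk/ + /g/ (/g/ is the longest suffix that is a licit onset).
V5 /u/ – V6 /e/: /jst/ splits as /j/ + /st/ (/st/ is the longest suffix that is a licit onset).
Putting it together: sta.gjugs.gi.sejk.guj.steg.
Mapping each syllable to C/V: /sta/ → CCV, /gjugs/ → CCVCC, /gi/ → CV, /sejk/ → CVCC, /guj/ → CVC, /steg/ → CCVC.

CCV.CCVCC.CV.CVCC.CVC.CCVC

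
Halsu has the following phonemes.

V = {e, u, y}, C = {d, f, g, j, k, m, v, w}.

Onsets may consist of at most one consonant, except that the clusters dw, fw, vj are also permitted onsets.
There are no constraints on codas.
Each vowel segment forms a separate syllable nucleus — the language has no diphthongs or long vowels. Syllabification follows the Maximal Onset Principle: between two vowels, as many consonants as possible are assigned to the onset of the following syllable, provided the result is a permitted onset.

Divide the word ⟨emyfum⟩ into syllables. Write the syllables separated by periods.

The vowels are e, y, u — 3 nuclei, so 3 syllables.
Between /e/ (V1) and /y/ (V2): /m/ is a single consonant, so it becomes the next onset.
Between /y/ (V2) and /u/ (V3): just /f/ — single C goes to the following onset.

e.my.fum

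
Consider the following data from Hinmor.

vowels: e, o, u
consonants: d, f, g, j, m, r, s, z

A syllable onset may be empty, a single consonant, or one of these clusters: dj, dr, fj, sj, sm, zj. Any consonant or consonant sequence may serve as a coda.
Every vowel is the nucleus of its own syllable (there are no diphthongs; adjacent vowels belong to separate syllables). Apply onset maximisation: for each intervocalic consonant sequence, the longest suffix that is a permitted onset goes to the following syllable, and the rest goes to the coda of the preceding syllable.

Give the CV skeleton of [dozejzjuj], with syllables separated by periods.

CV.CVC.CCVC

Nuclei (vowels): o, e, u → 3 syllables.
σ1/σ2 boundary: /z/ → onset of the next syllable (single consonants are always licit onsets).
σ2/σ3 boundary: cluster /jzj/ — the longest permitted-onset suffix is /zj/; onset = /zj/, preceding coda = /j/.
Putting it together: do.zej.zjuj.
Mapping each syllable to C/V: /do/ → CV, /zej/ → CVC, /zjuj/ → CCVC.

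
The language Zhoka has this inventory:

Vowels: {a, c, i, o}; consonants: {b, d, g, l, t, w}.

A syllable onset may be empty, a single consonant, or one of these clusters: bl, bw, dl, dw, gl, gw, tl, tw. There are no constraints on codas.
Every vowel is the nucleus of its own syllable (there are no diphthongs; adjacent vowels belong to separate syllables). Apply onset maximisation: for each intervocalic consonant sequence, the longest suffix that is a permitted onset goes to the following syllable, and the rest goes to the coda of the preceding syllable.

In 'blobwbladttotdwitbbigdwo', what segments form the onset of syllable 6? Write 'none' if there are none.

dw

Vowels present: o, a, o, i, i, o; each is a nucleus, giving 6 syllables.
/o…a/ gap (V1→V2): /bwbl/ splits as /bw/ + /bl/ (/bl/ is the longest suffix that is a licit onset).
/a…o/ gap (V2→V3): cluster /dtt/ — the longest permitted-onset suffix is /t/; onset = /t/, preceding coda = /dt/.
/o…i/ gap (V3→V4): /tdw/; trying suffixes from longest down, /dw/ is the first permitted one, so coda /t/ | onset /dw/.
/i…i/ gap (V4→V5): /tbb/ splits as /tb/ + /b/ (/b/ is the longest suffix that is a licit onset).
/i…o/ gap (V5→V6): /gdw/; trying suffixes from longest down, /dw/ is the first permitted one, so coda /g/ | onset /dw/.
Syllabification: blobw.bladt.tot.dwitb.big.dwo.
Syllable 6 is /dwo/: onset /dw/, nucleus /o/, coda ∅.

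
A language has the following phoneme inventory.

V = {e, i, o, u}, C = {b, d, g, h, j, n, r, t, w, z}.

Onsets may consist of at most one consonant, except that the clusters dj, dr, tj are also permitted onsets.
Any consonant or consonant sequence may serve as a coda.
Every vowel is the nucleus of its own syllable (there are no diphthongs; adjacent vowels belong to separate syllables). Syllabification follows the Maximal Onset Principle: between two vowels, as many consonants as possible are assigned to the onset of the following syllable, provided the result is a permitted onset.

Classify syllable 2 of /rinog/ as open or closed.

closed

Nuclei (vowels): i, o → 2 syllables.
σ1/σ2 boundary: /n/ → onset of the next syllable (single consonants are always licit onsets).
So the parse is ri.nog.
Syllable 2 is /nog/ with coda /g/, so it is closed.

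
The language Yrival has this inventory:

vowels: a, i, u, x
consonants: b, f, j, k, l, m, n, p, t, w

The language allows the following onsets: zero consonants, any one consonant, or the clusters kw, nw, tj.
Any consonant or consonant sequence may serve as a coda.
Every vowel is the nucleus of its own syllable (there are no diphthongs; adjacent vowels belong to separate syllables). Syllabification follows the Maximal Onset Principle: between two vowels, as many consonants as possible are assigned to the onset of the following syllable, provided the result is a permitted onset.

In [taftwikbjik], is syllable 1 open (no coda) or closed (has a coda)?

closed

Nuclei (vowels): a, i, i → 3 syllables.
/a…i/ gap (V1→V2): /ftw/ — longest licit onset from the right is /w/, leaving /ft/ as coda.
/i…i/ gap (V2→V3): /kbj/; trying suffixes from longest down, /j/ is the first permitted one, so coda /kb/ | onset /j/.
Result: taft.wikb.jik.
Syllable 1 is /taft/ with coda /ft/, so it is closed.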